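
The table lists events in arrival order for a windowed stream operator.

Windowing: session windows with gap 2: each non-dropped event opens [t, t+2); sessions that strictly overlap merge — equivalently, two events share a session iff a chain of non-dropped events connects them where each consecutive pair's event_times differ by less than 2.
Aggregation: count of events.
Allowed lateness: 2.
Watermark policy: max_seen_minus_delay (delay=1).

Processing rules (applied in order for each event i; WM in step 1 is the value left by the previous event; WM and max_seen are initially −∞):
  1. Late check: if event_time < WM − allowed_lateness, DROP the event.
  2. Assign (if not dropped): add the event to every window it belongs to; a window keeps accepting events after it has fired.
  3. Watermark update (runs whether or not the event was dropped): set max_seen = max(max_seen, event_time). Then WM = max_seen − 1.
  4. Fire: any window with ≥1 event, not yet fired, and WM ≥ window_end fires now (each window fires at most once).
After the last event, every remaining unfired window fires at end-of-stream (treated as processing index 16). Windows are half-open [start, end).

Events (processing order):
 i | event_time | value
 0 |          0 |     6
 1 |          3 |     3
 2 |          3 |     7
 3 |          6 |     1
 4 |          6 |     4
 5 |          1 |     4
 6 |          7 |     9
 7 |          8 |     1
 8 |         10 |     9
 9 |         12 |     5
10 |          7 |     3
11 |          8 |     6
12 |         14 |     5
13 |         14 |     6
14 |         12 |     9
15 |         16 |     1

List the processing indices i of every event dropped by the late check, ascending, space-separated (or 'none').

5 10 11

i=0 t=0 v=6: → [0,2); WM=-1
i=1 t=3 v=3: → [3,5); WM=2
i=2 t=3 v=7: → [3,5); WM=2
i=3 t=6 v=1: → [6,8); WM=5
i=4 t=6 v=4: → [6,8); WM=5
i=5 t=1 v=4: DROP (t<5-2); WM=5
i=6 t=7 v=9: → [6,9); WM=6
i=7 t=8 v=1: → [6,10); WM=7
i=8 t=10 v=9: → [10,12); WM=9
i=9 t=12 v=5: → [12,14); WM=11
i=10 t=7 v=3: DROP (t<11-2); WM=11
i=11 t=8 v=6: DROP (t<11-2); WM=11
i=12 t=14 v=5: → [14,16); WM=13
i=13 t=14 v=6: → [14,16); WM=13
i=14 t=12 v=9: → [12,14); WM=13
i=15 t=16 v=1: → [16,18); WM=15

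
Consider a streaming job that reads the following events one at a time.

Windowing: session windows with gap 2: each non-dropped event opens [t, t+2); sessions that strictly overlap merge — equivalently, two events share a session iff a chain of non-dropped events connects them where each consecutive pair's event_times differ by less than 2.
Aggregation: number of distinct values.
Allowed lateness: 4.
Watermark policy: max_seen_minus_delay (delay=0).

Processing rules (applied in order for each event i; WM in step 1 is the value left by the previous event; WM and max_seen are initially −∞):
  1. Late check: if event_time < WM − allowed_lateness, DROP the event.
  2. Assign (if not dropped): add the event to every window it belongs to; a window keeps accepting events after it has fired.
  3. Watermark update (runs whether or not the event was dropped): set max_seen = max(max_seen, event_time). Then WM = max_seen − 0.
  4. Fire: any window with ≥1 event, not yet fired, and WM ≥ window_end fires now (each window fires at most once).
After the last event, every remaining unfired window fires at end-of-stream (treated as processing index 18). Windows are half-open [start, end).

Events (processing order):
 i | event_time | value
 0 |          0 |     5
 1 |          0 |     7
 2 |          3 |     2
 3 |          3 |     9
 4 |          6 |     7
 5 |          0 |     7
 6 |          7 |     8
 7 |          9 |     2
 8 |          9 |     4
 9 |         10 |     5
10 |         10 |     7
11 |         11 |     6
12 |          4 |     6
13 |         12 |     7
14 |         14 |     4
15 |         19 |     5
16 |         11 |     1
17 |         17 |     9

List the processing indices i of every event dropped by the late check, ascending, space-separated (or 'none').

5 12 16

i=0 t=0 v=5: → [0,2); WM=0
i=1 t=0 v=7: → [0,2); WM=0
i=2 t=3 v=2: → [3,5); WM=3
i=3 t=3 v=9: → [3,5); WM=3
i=4 t=6 v=7: → [6,8); WM=6
i=5 t=0 v=7: DROP (t<6-4); WM=6
i=6 t=7 v=8: → [6,9); WM=7
i=7 t=9 v=2: → [9,11); WM=9
i=8 t=9 v=4: → [9,11); WM=9
i=9 t=10 v=5: → [9,12); WM=10
i=10 t=10 v=7: → [9,12); WM=10
i=11 t=11 v=6: → [9,13); WM=11
i=12 t=4 v=6: DROP (t<11-4); WM=11
i=13 t=12 v=7: → [9,14); WM=12
i=14 t=14 v=4: → [14,16); WM=14
i=15 t=19 v=5: → [19,21); WM=19
i=16 t=11 v=1: DROP (t<19-4); WM=19
i=17 t=17 v=9: → [17,19); WM=19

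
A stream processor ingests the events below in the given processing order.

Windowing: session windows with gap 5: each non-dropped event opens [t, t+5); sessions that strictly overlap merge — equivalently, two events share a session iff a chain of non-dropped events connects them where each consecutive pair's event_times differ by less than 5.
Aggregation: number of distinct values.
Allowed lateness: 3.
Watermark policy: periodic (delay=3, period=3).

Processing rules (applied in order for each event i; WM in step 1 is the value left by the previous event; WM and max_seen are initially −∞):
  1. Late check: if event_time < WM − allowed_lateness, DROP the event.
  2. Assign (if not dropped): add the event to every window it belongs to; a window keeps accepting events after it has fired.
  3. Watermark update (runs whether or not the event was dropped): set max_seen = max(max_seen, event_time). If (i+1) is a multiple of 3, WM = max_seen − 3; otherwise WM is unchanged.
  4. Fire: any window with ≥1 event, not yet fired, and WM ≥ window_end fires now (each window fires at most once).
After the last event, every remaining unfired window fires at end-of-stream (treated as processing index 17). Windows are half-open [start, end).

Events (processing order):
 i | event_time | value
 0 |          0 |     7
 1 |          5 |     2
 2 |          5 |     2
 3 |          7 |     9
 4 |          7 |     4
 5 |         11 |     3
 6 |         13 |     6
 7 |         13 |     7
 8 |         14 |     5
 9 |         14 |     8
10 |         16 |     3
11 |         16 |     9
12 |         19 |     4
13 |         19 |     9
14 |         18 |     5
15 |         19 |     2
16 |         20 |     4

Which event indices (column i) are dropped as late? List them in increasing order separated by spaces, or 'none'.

none

i=0 t=0 v=7: → [0,5); WM=−∞
i=1 t=5 v=2: → [5,10); WM=−∞
i=2 t=5 v=2: → [5,10); WM=2
i=3 t=7 v=9: → [5,12); WM=2
i=4 t=7 v=4: → [5,12); WM=2
i=5 t=11 v=3: → [5,16); WM=8
i=6 t=13 v=6: → [5,18); WM=8
i=7 t=13 v=7: → [5,18); WM=8
i=8 t=14 v=5: → [5,19); WM=11
i=9 t=14 v=8: → [5,19); WM=11
i=10 t=16 v=3: → [5,21); WM=11
i=11 t=16 v=9: → [5,21); WM=13
i=12 t=19 v=4: → [5,24); WM=13
i=13 t=19 v=9: → [5,24); WM=13
i=14 t=18 v=5: → [5,24); WM=16
i=15 t=19 v=2: → [5,24); WM=16
i=16 t=20 v=4: → [5,25); WM=16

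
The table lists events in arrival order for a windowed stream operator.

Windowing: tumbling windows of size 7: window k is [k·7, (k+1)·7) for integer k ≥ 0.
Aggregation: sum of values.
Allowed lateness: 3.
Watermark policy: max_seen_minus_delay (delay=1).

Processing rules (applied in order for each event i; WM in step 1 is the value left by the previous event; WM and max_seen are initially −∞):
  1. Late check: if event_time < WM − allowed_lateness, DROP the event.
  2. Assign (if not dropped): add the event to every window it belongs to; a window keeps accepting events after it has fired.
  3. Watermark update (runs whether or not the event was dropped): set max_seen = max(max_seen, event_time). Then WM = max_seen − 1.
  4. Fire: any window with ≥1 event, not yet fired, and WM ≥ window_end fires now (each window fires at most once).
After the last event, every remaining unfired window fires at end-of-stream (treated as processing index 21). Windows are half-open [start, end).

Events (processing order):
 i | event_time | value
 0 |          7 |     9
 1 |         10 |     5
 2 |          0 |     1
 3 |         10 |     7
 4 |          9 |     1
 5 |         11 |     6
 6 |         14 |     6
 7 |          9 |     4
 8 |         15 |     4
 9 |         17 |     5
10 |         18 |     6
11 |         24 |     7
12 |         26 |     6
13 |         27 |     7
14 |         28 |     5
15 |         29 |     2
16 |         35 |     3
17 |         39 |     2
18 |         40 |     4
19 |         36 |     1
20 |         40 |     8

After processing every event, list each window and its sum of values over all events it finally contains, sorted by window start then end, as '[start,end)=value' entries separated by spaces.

[7,14)=28 [14,21)=21 [21,28)=20 [28,35)=7 [35,42)=18

i=0 t=7 v=9: → [7,14); WM=6
i=1 t=10 v=5: → [7,14); WM=9
i=2 t=0 v=1: DROP (t<9-3); WM=9
i=3 t=10 v=7: → [7,14); WM=9
i=4 t=9 v=1: → [7,14); WM=9
i=5 t=11 v=6: → [7,14); WM=10
i=6 t=14 v=6: → [14,21); WM=13
i=7 t=9 v=4: DROP (t<13-3); WM=13
i=8 t=15 v=4: → [14,21); WM=14; [7,14) fires=28
i=9 t=17 v=5: → [14,21); WM=16
i=10 t=18 v=6: → [14,21); WM=17
i=11 t=24 v=7: → [21,28); WM=23; [14,21) fires=21
i=12 t=26 v=6: → [21,28); WM=25
i=13 t=27 v=7: → [21,28); WM=26
i=14 t=28 v=5: → [28,35); WM=27
i=15 t=29 v=2: → [28,35); WM=28; [21,28) fires=20
i=16 t=35 v=3: → [35,42); WM=34
i=17 t=39 v=2: → [35,42); WM=38; [28,35) fires=7
i=18 t=40 v=4: → [35,42); WM=39
i=19 t=36 v=1: → [35,42); WM=39
i=20 t=40 v=8: → [35,42); WM=39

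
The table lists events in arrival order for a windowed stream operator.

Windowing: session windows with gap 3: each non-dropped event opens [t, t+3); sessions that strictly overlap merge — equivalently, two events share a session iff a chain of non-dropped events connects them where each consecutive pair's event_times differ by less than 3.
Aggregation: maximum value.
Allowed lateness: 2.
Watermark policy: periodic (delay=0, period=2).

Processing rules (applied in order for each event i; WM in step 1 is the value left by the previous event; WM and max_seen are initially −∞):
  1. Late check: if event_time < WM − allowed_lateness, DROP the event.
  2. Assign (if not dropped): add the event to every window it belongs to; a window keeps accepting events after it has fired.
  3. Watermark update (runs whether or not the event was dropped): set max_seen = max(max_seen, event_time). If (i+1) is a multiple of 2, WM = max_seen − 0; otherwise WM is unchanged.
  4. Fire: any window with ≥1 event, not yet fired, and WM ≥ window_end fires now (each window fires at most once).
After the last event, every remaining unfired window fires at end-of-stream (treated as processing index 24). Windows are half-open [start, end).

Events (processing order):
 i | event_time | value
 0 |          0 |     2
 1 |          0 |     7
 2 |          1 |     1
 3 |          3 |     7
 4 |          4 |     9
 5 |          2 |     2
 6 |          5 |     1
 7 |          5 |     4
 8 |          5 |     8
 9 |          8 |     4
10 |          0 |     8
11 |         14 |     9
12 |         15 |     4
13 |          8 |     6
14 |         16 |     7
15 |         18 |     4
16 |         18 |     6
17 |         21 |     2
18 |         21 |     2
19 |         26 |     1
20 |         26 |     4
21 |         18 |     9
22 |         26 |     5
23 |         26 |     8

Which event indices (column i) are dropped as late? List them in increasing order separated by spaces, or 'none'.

i=0 t=0 v=2: → [0,3); WM=−∞
i=1 t=0 v=7: → [0,3); WM=0
i=2 t=1 v=1: → [0,4); WM=0
i=3 t=3 v=7: → [0,6); WM=3
i=4 t=4 v=9: → [0,7); WM=3
i=5 t=2 v=2: → [0,7); WM=4
i=6 t=5 v=1: → [0,8); WM=4
i=7 t=5 v=4: → [0,8); WM=5
i=8 t=5 v=8: → [0,8); WM=5
i=9 t=8 v=4: → [8,11); WM=8
i=10 t=0 v=8: DROP (t<8-2); WM=8
i=11 t=14 v=9: → [14,17); WM=14
i=12 t=15 v=4: → [14,18); WM=14
i=13 t=8 v=6: DROP (t<14-2); WM=15
i=14 t=16 v=7: → [14,19); WM=15
i=15 t=18 v=4: → [14,21); WM=18
i=16 t=18 v=6: → [14,21); WM=18
i=17 t=21 v=2: → [21,24); WM=21
i=18 t=21 v=2: → [21,24); WM=21
i=19 t=26 v=1: → [26,29); WM=26
i=20 t=26 v=4: → [26,29); WM=26
i=21 t=18 v=9: DROP (t<26-2); WM=26
i=22 t=26 v=5: → [26,29); WM=26
i=23 t=26 v=8: → [26,29); WM=26

10 13 21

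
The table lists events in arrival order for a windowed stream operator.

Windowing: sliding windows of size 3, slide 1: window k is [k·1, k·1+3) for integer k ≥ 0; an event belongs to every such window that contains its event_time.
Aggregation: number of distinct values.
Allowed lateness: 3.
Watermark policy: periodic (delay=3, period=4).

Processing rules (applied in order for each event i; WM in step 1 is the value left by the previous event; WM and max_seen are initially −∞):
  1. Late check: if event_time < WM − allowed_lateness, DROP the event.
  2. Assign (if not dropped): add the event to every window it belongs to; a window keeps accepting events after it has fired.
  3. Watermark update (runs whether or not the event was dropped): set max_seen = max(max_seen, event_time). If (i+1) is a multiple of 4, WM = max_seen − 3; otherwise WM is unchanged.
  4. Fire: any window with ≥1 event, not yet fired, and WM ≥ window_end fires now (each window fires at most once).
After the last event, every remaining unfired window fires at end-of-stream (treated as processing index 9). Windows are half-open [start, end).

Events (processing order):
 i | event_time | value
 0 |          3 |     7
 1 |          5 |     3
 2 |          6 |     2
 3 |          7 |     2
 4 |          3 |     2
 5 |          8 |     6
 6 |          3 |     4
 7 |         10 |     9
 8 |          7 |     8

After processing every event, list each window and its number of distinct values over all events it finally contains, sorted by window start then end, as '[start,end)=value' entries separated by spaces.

[1,4)=3 [2,5)=3 [3,6)=4 [4,7)=2 [5,8)=3 [6,9)=3 [7,10)=3 [8,11)=2 [9,12)=1 [10,13)=1

i=0 t=3 v=7: → [3,6),[2,5),[1,4); WM=−∞
i=1 t=5 v=3: → [5,8),[4,7),[3,6); WM=−∞
i=2 t=6 v=2: → [6,9),[5,8),[4,7); WM=−∞
i=3 t=7 v=2: → [7,10),[6,9),[5,8); WM=4; [1,4) fires=1
i=4 t=3 v=2: → [3,6),[2,5),[1,4); WM=4
i=5 t=8 v=6: → [8,11),[7,10),[6,9); WM=4
i=6 t=3 v=4: → [3,6),[2,5),[1,4); WM=4
i=7 t=10 v=9: → [10,13),[9,12),[8,11); WM=7; [2,5) fires=3 [3,6) fires=4 [4,7) fires=2
i=8 t=7 v=8: → [7,10),[6,9),[5,8); WM=7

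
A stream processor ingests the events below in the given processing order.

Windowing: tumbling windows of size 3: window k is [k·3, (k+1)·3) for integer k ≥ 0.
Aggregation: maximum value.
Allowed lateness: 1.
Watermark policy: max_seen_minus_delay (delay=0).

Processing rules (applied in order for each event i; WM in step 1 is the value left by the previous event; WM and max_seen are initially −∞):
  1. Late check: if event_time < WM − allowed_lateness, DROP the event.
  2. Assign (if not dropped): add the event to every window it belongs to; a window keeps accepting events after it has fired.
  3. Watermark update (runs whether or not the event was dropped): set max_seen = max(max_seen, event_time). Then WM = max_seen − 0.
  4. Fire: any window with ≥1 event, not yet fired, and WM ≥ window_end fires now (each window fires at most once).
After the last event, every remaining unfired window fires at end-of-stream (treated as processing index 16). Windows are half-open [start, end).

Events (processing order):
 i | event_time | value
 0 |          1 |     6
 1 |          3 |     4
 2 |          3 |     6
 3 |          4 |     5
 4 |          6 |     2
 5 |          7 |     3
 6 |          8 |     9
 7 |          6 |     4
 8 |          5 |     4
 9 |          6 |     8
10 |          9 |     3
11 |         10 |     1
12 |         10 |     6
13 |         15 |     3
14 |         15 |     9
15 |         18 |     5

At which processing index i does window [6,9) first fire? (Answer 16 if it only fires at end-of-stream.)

10

i=0 t=1 v=6: → [0,3); WM=1
i=1 t=3 v=4: → [3,6); WM=3; [0,3) fires=6
i=2 t=3 v=6: → [3,6); WM=3
i=3 t=4 v=5: → [3,6); WM=4
i=4 t=6 v=2: → [6,9); WM=6; [3,6) fires=6
i=5 t=7 v=3: → [6,9); WM=7
i=6 t=8 v=9: → [6,9); WM=8
i=7 t=6 v=4: DROP (t<8-1); WM=8
i=8 t=5 v=4: DROP (t<8-1); WM=8
i=9 t=6 v=8: DROP (t<8-1); WM=8
i=10 t=9 v=3: → [9,12); WM=9; [6,9) fires=9
i=11 t=10 v=1: → [9,12); WM=10
i=12 t=10 v=6: → [9,12); WM=10
i=13 t=15 v=3: → [15,18); WM=15; [9,12) fires=6
i=14 t=15 v=9: → [15,18); WM=15
i=15 t=18 v=5: → [18,21); WM=18; [15,18) fires=9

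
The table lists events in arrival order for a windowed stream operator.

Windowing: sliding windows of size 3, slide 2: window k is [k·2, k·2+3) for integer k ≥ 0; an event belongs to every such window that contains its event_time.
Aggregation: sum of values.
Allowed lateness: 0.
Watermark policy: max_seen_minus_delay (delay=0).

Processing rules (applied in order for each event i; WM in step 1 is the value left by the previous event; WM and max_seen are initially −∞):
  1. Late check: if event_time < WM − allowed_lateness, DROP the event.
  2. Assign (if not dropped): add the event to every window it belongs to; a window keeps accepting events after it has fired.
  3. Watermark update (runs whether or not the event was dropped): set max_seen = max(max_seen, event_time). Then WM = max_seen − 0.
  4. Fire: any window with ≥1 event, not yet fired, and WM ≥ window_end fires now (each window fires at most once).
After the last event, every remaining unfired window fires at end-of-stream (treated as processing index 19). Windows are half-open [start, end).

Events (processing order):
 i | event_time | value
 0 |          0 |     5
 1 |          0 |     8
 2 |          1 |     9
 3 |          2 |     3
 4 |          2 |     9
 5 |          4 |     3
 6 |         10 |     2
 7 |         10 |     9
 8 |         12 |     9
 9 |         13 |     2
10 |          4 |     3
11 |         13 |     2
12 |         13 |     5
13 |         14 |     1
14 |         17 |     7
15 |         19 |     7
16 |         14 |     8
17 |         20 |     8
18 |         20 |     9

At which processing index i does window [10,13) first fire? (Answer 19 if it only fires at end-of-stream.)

i=0 t=0 v=5: → [0,3); WM=0
i=1 t=0 v=8: → [0,3); WM=0
i=2 t=1 v=9: → [0,3); WM=1
i=3 t=2 v=3: → [2,5),[0,3); WM=2
i=4 t=2 v=9: → [2,5),[0,3); WM=2
i=5 t=4 v=3: → [4,7),[2,5); WM=4; [0,3) fires=34
i=6 t=10 v=2: → [10,13),[8,11); WM=10; [2,5) fires=15 [4,7) fires=3
i=7 t=10 v=9: → [10,13),[8,11); WM=10
i=8 t=12 v=9: → [12,15),[10,13); WM=12; [8,11) fires=11
i=9 t=13 v=2: → [12,15); WM=13; [10,13) fires=20
i=10 t=4 v=3: DROP (t<13-0); WM=13
i=11 t=13 v=2: → [12,15); WM=13
i=12 t=13 v=5: → [12,15); WM=13
i=13 t=14 v=1: → [14,17),[12,15); WM=14
i=14 t=17 v=7: → [16,19); WM=17; [12,15) fires=19 [14,17) fires=1
i=15 t=19 v=7: → [18,21); WM=19; [16,19) fires=7
i=16 t=14 v=8: DROP (t<19-0); WM=19
i=17 t=20 v=8: → [20,23),[18,21); WM=20
i=18 t=20 v=9: → [20,23),[18,21); WM=20

9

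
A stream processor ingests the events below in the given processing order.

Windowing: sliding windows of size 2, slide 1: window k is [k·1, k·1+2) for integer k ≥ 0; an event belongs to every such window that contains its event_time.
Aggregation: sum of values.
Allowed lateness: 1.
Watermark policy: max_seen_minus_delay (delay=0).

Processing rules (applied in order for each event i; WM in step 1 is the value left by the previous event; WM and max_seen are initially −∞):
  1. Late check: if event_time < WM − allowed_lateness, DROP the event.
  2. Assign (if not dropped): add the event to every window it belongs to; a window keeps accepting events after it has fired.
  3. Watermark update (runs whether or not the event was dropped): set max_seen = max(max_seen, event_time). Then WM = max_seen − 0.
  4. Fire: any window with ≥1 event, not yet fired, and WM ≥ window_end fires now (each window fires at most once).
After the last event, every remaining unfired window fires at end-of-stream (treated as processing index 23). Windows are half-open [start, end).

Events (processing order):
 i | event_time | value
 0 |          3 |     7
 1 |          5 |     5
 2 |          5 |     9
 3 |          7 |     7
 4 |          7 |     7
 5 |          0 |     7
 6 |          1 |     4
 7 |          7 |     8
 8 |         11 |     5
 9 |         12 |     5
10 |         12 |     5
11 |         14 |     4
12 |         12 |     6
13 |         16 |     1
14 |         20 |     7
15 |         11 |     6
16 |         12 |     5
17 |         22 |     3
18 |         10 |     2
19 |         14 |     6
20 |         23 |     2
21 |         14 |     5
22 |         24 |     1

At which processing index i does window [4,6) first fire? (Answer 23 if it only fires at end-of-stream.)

i=0 t=3 v=7: → [3,5),[2,4); WM=3
i=1 t=5 v=5: → [5,7),[4,6); WM=5; [2,4) fires=7 [3,5) fires=7
i=2 t=5 v=9: → [5,7),[4,6); WM=5
i=3 t=7 v=7: → [7,9),[6,8); WM=7; [4,6) fires=14 [5,7) fires=14
i=4 t=7 v=7: → [7,9),[6,8); WM=7
i=5 t=0 v=7: DROP (t<7-1); WM=7
i=6 t=1 v=4: DROP (t<7-1); WM=7
i=7 t=7 v=8: → [7,9),[6,8); WM=7
i=8 t=11 v=5: → [11,13),[10,12); WM=11; [6,8) fires=22 [7,9) fires=22
i=9 t=12 v=5: → [12,14),[11,13); WM=12; [10,12) fires=5
i=10 t=12 v=5: → [12,14),[11,13); WM=12
i=11 t=14 v=4: → [14,16),[13,15); WM=14; [11,13) fires=15 [12,14) fires=10
i=12 t=12 v=6: DROP (t<14-1); WM=14
i=13 t=16 v=1: → [16,18),[15,17); WM=16; [13,15) fires=4 [14,16) fires=4
i=14 t=20 v=7: → [20,22),[19,21); WM=20; [15,17) fires=1 [16,18) fires=1
i=15 t=11 v=6: DROP (t<20-1); WM=20
i=16 t=12 v=5: DROP (t<20-1); WM=20
i=17 t=22 v=3: → [22,24),[21,23); WM=22; [19,21) fires=7 [20,22) fires=7
i=18 t=10 v=2: DROP (t<22-1); WM=22
i=19 t=14 v=6: DROP (t<22-1); WM=22
i=20 t=23 v=2: → [23,25),[22,24); WM=23; [21,23) fires=3
i=21 t=14 v=5: DROP (t<23-1); WM=23
i=22 t=24 v=1: → [24,26),[23,25); WM=24; [22,24) fires=5

3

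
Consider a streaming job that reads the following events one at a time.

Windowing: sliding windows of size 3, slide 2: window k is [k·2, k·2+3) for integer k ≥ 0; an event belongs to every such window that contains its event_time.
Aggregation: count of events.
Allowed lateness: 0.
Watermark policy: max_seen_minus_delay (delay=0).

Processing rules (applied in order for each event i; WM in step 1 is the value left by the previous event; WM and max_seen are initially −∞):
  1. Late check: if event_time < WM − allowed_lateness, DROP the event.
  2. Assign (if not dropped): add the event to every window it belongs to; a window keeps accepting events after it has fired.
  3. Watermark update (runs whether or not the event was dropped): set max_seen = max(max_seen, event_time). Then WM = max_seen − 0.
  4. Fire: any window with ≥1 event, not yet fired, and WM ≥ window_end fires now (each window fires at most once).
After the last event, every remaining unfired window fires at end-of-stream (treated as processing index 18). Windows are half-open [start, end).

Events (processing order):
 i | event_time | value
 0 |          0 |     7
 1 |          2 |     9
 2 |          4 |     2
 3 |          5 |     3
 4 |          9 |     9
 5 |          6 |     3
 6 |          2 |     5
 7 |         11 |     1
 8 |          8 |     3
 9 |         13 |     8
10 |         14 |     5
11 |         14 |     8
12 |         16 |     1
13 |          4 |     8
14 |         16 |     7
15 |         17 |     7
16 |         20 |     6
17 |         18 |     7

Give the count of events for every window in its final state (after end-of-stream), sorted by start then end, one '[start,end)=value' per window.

[0,3)=2 [2,5)=2 [4,7)=2 [8,11)=1 [10,13)=1 [12,15)=3 [14,17)=4 [16,19)=3 [18,21)=1 [20,23)=1

i=0 t=0 v=7: → [0,3); WM=0
i=1 t=2 v=9: → [2,5),[0,3); WM=2
i=2 t=4 v=2: → [4,7),[2,5); WM=4; [0,3) fires=2
i=3 t=5 v=3: → [4,7); WM=5; [2,5) fires=2
i=4 t=9 v=9: → [8,11); WM=9; [4,7) fires=2
i=5 t=6 v=3: DROP (t<9-0); WM=9
i=6 t=2 v=5: DROP (t<9-0); WM=9
i=7 t=11 v=1: → [10,13); WM=11; [8,11) fires=1
i=8 t=8 v=3: DROP (t<11-0); WM=11
i=9 t=13 v=8: → [12,15); WM=13; [10,13) fires=1
i=10 t=14 v=5: → [14,17),[12,15); WM=14
i=11 t=14 v=8: → [14,17),[12,15); WM=14
i=12 t=16 v=1: → [16,19),[14,17); WM=16; [12,15) fires=3
i=13 t=4 v=8: DROP (t<16-0); WM=16
i=14 t=16 v=7: → [16,19),[14,17); WM=16
i=15 t=17 v=7: → [16,19); WM=17; [14,17) fires=4
i=16 t=20 v=6: → [20,23),[18,21); WM=20; [16,19) fires=3
i=17 t=18 v=7: DROP (t<20-0); WM=20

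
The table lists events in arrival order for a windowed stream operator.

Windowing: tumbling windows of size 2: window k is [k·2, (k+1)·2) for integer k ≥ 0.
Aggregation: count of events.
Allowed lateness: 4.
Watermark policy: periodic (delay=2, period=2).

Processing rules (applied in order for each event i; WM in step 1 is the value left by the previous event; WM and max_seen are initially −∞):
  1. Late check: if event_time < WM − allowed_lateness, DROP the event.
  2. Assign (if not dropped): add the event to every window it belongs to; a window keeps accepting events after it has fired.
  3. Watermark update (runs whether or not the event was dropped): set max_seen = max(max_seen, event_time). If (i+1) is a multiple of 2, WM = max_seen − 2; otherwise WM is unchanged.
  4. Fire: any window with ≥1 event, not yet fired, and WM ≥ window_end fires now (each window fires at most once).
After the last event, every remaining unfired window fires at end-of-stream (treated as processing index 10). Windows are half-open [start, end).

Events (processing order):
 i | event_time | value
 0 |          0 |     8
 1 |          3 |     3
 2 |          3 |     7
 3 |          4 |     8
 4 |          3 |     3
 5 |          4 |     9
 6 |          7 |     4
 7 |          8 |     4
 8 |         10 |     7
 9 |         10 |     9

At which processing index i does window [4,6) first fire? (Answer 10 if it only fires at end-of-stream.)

i=0 t=0 v=8: → [0,2); WM=−∞
i=1 t=3 v=3: → [2,4); WM=1
i=2 t=3 v=7: → [2,4); WM=1
i=3 t=4 v=8: → [4,6); WM=2; [0,2) fires=1
i=4 t=3 v=3: → [2,4); WM=2
i=5 t=4 v=9: → [4,6); WM=2
i=6 t=7 v=4: → [6,8); WM=2
i=7 t=8 v=4: → [8,10); WM=6; [2,4) fires=3 [4,6) fires=2
i=8 t=10 v=7: → [10,12); WM=6
i=9 t=10 v=9: → [10,12); WM=8; [6,8) fires=1

7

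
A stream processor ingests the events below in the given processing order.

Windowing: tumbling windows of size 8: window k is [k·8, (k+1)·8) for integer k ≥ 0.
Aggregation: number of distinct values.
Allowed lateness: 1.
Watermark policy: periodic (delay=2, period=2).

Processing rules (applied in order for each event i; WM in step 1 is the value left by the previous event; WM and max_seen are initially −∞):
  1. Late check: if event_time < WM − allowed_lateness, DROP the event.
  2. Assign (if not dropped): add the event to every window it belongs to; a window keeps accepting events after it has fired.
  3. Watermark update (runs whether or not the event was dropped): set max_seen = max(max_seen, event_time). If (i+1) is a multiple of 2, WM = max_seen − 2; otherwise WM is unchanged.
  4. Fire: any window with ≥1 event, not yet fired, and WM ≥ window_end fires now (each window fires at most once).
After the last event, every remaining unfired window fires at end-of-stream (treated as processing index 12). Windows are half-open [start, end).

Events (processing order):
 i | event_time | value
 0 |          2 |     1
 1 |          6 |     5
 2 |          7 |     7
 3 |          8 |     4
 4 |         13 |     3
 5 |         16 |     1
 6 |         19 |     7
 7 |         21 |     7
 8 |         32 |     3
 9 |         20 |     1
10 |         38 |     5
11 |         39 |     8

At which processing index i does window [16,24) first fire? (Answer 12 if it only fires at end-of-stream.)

9

i=0 t=2 v=1: → [0,8); WM=−∞
i=1 t=6 v=5: → [0,8); WM=4
i=2 t=7 v=7: → [0,8); WM=4
i=3 t=8 v=4: → [8,16); WM=6
i=4 t=13 v=3: → [8,16); WM=6
i=5 t=16 v=1: → [16,24); WM=14; [0,8) fires=3
i=6 t=19 v=7: → [16,24); WM=14
i=7 t=21 v=7: → [16,24); WM=19; [8,16) fires=2
i=8 t=32 v=3: → [32,40); WM=19
i=9 t=20 v=1: → [16,24); WM=30; [16,24) fires=2
i=10 t=38 v=5: → [32,40); WM=30
i=11 t=39 v=8: → [32,40); WM=37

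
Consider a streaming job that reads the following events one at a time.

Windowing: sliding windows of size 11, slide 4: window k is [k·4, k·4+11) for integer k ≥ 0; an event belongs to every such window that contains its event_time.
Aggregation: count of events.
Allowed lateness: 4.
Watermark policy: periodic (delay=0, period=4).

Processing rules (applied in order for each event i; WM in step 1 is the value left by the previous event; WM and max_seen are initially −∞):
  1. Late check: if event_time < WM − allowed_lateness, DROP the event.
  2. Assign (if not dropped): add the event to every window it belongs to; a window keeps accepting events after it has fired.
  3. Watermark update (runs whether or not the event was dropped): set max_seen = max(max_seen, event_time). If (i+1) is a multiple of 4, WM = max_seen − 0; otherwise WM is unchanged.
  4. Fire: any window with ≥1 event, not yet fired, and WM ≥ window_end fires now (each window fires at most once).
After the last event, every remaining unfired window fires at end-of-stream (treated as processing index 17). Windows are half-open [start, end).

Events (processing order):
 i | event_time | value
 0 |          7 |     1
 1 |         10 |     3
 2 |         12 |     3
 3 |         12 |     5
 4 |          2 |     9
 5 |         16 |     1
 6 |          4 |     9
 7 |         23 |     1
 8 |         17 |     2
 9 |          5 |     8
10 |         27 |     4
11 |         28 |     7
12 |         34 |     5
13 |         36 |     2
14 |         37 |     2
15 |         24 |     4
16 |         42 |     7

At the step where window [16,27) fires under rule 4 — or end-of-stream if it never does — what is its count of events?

i=0 t=7 v=1: → [4,15),[0,11); WM=−∞
i=1 t=10 v=3: → [8,19),[4,15),[0,11); WM=−∞
i=2 t=12 v=3: → [12,23),[8,19),[4,15); WM=−∞
i=3 t=12 v=5: → [12,23),[8,19),[4,15); WM=12; [0,11) fires=2
i=4 t=2 v=9: DROP (t<12-4); WM=12
i=5 t=16 v=1: → [16,27),[12,23),[8,19); WM=12
i=6 t=4 v=9: DROP (t<12-4); WM=12
i=7 t=23 v=1: → [20,31),[16,27); WM=23; [4,15) fires=4 [8,19) fires=4 [12,23) fires=3
i=8 t=17 v=2: DROP (t<23-4); WM=23
i=9 t=5 v=8: DROP (t<23-4); WM=23
i=10 t=27 v=4: → [24,35),[20,31); WM=23
i=11 t=28 v=7: → [28,39),[24,35),[20,31); WM=28; [16,27) fires=2
i=12 t=34 v=5: → [32,43),[28,39),[24,35); WM=28
i=13 t=36 v=2: → [36,47),[32,43),[28,39); WM=28
i=14 t=37 v=2: → [36,47),[32,43),[28,39); WM=28
i=15 t=24 v=4: → [24,35),[20,31),[16,27); WM=37; [20,31) fires=4 [24,35) fires=4
i=16 t=42 v=7: → [40,51),[36,47),[32,43); WM=37

2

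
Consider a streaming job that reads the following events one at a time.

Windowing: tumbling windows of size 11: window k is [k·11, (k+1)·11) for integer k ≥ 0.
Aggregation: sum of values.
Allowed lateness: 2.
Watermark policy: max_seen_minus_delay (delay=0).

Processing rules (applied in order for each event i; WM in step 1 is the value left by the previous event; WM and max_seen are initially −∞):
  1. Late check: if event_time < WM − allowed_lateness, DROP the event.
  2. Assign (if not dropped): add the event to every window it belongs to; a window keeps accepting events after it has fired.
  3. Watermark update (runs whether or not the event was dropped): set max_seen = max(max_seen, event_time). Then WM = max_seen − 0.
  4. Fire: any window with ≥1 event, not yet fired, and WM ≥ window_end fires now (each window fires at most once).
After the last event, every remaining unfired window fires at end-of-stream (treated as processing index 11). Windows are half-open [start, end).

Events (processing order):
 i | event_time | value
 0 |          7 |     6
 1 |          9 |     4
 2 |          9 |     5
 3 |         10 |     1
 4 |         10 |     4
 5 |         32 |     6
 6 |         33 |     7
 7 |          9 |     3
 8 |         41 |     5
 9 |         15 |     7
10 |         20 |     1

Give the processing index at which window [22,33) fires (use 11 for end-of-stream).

6

i=0 t=7 v=6: → [0,11); WM=7
i=1 t=9 v=4: → [0,11); WM=9
i=2 t=9 v=5: → [0,11); WM=9
i=3 t=10 v=1: → [0,11); WM=10
i=4 t=10 v=4: → [0,11); WM=10
i=5 t=32 v=6: → [22,33); WM=32; [0,11) fires=20
i=6 t=33 v=7: → [33,44); WM=33; [22,33) fires=6
i=7 t=9 v=3: DROP (t<33-2); WM=33
i=8 t=41 v=5: → [33,44); WM=41
i=9 t=15 v=7: DROP (t<41-2); WM=41
i=10 t=20 v=1: DROP (t<41-2); WM=41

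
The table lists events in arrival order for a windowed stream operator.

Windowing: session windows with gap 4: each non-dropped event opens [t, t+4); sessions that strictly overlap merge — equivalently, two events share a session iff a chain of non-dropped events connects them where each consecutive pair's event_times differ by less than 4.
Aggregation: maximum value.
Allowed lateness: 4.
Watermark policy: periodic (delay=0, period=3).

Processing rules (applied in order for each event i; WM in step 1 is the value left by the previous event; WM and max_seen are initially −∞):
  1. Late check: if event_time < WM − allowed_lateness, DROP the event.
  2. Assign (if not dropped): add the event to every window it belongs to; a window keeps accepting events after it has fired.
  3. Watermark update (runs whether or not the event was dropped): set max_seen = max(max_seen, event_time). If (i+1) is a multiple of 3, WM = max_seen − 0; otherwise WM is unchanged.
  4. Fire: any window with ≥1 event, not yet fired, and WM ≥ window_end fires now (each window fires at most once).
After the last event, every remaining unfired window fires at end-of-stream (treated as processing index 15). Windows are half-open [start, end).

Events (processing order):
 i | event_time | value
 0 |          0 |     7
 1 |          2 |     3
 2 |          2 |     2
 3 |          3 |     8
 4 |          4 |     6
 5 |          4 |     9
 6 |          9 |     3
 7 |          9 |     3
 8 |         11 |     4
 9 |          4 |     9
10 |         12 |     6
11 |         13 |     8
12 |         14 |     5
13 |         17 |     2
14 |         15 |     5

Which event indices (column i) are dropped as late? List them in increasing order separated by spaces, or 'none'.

9

i=0 t=0 v=7: → [0,4); WM=−∞
i=1 t=2 v=3: → [0,6); WM=−∞
i=2 t=2 v=2: → [0,6); WM=2
i=3 t=3 v=8: → [0,7); WM=2
i=4 t=4 v=6: → [0,8); WM=2
i=5 t=4 v=9: → [0,8); WM=4
i=6 t=9 v=3: → [9,13); WM=4
i=7 t=9 v=3: → [9,13); WM=4
i=8 t=11 v=4: → [9,15); WM=11
i=9 t=4 v=9: DROP (t<11-4); WM=11
i=10 t=12 v=6: → [9,16); WM=11
i=11 t=13 v=8: → [9,17); WM=13
i=12 t=14 v=5: → [9,18); WM=13
i=13 t=17 v=2: → [9,21); WM=13
i=14 t=15 v=5: → [9,21); WM=17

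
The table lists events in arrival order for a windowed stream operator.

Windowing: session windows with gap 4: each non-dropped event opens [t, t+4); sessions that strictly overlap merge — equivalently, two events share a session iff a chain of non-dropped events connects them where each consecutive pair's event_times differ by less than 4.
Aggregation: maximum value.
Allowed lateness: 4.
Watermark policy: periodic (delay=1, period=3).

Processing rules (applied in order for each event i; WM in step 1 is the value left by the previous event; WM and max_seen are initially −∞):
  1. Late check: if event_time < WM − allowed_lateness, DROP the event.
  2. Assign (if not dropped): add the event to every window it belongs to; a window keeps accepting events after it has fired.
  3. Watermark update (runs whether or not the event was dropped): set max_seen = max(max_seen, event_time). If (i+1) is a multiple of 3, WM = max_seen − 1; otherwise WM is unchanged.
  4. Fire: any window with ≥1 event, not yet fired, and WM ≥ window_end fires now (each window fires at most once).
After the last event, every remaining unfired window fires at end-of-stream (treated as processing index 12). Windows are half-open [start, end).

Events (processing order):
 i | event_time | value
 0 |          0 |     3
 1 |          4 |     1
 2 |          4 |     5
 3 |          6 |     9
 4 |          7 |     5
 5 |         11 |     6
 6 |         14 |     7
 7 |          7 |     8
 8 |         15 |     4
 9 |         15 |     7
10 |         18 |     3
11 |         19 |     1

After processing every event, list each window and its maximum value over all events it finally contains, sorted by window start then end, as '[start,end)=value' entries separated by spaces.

i=0 t=0 v=3: → [0,4); WM=−∞
i=1 t=4 v=1: → [4,8); WM=−∞
i=2 t=4 v=5: → [4,8); WM=3
i=3 t=6 v=9: → [4,10); WM=3
i=4 t=7 v=5: → [4,11); WM=3
i=5 t=11 v=6: → [11,15); WM=10
i=6 t=14 v=7: → [11,18); WM=10
i=7 t=7 v=8: → [4,11); WM=10
i=8 t=15 v=4: → [11,19); WM=14
i=9 t=15 v=7: → [11,19); WM=14
i=10 t=18 v=3: → [11,22); WM=14
i=11 t=19 v=1: → [11,23); WM=18

[0,4)=3 [4,11)=9 [11,23)=7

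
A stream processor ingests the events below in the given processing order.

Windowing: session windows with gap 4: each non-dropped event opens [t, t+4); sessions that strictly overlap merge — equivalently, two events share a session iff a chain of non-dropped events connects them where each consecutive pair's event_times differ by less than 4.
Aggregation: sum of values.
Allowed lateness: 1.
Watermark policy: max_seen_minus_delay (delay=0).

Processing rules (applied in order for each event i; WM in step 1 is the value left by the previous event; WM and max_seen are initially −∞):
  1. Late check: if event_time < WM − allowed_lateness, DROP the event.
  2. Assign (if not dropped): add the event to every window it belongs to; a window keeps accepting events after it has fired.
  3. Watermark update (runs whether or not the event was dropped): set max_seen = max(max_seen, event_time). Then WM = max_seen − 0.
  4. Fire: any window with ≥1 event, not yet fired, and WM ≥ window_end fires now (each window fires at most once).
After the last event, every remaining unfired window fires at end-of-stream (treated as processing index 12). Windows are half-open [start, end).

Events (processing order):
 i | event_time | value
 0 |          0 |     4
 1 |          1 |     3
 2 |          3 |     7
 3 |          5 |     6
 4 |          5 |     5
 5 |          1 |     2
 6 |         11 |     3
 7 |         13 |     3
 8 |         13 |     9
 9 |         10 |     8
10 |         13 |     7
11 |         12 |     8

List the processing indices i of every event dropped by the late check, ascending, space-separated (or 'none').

5 9

i=0 t=0 v=4: → [0,4); WM=0
i=1 t=1 v=3: → [0,5); WM=1
i=2 t=3 v=7: → [0,7); WM=3
i=3 t=5 v=6: → [0,9); WM=5
i=4 t=5 v=5: → [0,9); WM=5
i=5 t=1 v=2: DROP (t<5-1); WM=5
i=6 t=11 v=3: → [11,15); WM=11
i=7 t=13 v=3: → [11,17); WM=13
i=8 t=13 v=9: → [11,17); WM=13
i=9 t=10 v=8: DROP (t<13-1); WM=13
i=10 t=13 v=7: → [11,17); WM=13
i=11 t=12 v=8: → [11,17); WM=13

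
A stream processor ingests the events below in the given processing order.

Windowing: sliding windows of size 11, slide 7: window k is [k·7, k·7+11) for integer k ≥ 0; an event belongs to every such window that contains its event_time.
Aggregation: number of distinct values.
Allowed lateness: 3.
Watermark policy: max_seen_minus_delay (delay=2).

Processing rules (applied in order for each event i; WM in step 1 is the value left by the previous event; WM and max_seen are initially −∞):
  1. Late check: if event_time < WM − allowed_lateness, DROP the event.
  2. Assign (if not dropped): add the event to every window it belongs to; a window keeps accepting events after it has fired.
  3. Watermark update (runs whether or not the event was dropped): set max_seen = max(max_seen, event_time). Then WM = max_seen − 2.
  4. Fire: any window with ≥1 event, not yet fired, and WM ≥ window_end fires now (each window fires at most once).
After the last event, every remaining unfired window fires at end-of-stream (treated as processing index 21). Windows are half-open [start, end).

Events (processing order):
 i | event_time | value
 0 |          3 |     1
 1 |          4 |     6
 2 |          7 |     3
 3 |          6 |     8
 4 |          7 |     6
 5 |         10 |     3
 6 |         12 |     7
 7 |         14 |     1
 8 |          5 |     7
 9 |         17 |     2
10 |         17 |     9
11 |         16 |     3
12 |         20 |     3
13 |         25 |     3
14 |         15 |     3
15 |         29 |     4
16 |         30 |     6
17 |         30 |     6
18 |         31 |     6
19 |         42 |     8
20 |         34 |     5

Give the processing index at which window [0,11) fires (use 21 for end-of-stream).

i=0 t=3 v=1: → [0,11); WM=1
i=1 t=4 v=6: → [0,11); WM=2
i=2 t=7 v=3: → [7,18),[0,11); WM=5
i=3 t=6 v=8: → [0,11); WM=5
i=4 t=7 v=6: → [7,18),[0,11); WM=5
i=5 t=10 v=3: → [7,18),[0,11); WM=8
i=6 t=12 v=7: → [7,18); WM=10
i=7 t=14 v=1: → [14,25),[7,18); WM=12; [0,11) fires=4
i=8 t=5 v=7: DROP (t<12-3); WM=12
i=9 t=17 v=2: → [14,25),[7,18); WM=15
i=10 t=17 v=9: → [14,25),[7,18); WM=15
i=11 t=16 v=3: → [14,25),[7,18); WM=15
i=12 t=20 v=3: → [14,25); WM=18; [7,18) fires=6
i=13 t=25 v=3: → [21,32); WM=23
i=14 t=15 v=3: DROP (t<23-3); WM=23
i=15 t=29 v=4: → [28,39),[21,32); WM=27; [14,25) fires=4
i=16 t=30 v=6: → [28,39),[21,32); WM=28
i=17 t=30 v=6: → [28,39),[21,32); WM=28
i=18 t=31 v=6: → [28,39),[21,32); WM=29
i=19 t=42 v=8: → [42,53),[35,46); WM=40; [21,32) fires=3 [28,39) fires=2
i=20 t=34 v=5: DROP (t<40-3); WM=40

7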